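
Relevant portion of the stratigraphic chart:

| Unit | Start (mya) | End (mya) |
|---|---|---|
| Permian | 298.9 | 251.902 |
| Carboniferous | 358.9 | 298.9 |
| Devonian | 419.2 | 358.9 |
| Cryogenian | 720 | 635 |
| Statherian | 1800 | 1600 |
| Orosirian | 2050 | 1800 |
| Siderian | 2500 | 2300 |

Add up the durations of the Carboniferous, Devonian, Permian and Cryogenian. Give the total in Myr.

Duration is start − end for each: (358.9 − 298.9) + (419.2 − 358.9) + (298.9 − 251.902) + (720 − 635).
That is 60 + 60.3 + 46.998 + 85, which totals 252.298 million years.

252.298 million years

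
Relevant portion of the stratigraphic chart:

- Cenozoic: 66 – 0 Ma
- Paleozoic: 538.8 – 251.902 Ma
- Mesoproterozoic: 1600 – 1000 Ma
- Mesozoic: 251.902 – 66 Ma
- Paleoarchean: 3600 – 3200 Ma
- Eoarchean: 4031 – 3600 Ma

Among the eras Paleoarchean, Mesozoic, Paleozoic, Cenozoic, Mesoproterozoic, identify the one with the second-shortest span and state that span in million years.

Mesozoic, 185.902 million years

Start − end for each: Paleoarchean 3600 − 3200 = 400; Mesozoic 251.902 − 66 = 185.902; Paleozoic 538.8 − 251.902 = 286.898; Cenozoic 66 − 0 = 66; Mesoproterozoic 1600 − 1000 = 600.
Ranking these from shortest: Cenozoic < Mesozoic < Paleozoic < Paleoarchean < Mesoproterozoic.
Position 2 in that ranking is Mesozoic, which lasted 185.902 Myr.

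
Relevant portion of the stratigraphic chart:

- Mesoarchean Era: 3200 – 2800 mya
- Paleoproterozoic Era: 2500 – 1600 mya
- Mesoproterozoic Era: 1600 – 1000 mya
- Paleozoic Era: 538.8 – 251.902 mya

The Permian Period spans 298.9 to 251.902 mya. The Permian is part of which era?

The Permian (298.9–251.902 Ma) lies entirely within 538.8–251.902 Ma, the Paleozoic Era.

Paleozoic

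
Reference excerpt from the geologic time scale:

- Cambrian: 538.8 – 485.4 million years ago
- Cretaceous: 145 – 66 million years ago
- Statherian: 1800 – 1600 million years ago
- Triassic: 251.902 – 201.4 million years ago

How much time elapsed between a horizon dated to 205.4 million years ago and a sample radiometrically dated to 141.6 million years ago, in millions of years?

63.8 million years

205.4 − 141.6 = 63.8 million years.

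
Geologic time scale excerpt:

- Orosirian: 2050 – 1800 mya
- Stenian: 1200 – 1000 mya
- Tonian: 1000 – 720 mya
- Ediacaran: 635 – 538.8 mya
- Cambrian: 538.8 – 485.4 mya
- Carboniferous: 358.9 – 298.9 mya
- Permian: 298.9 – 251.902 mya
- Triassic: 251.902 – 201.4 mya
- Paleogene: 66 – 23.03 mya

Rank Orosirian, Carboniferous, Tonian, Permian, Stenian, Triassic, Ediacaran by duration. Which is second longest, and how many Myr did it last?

Orosirian, 250 million years

Start − end for each: Orosirian 2050 − 1800 = 250; Carboniferous 358.9 − 298.9 = 60; Tonian 1000 − 720 = 280; Permian 298.9 − 251.902 = 46.998; Stenian 1200 − 1000 = 200; Triassic 251.902 − 201.4 = 50.502; Ediacaran 635 − 538.8 = 96.2.
Ranking these from longest: Tonian > Orosirian > Stenian > Ediacaran > Carboniferous > Triassic > Permian.
Position 2 in that ranking is Orosirian, which lasted 250 Myr.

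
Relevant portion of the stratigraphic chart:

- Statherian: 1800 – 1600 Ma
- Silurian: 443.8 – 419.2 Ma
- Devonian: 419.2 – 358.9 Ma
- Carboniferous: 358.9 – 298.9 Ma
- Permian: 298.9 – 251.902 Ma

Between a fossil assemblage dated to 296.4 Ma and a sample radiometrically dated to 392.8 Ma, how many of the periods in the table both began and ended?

1

392.8 Ma sits inside the Devonian (419.2–358.9) and 296.4 Ma inside the Permian (298.9–251.902); neither of those is wholly between the two dates.
The listed periods lying completely between them are Carboniferous — 1 in all.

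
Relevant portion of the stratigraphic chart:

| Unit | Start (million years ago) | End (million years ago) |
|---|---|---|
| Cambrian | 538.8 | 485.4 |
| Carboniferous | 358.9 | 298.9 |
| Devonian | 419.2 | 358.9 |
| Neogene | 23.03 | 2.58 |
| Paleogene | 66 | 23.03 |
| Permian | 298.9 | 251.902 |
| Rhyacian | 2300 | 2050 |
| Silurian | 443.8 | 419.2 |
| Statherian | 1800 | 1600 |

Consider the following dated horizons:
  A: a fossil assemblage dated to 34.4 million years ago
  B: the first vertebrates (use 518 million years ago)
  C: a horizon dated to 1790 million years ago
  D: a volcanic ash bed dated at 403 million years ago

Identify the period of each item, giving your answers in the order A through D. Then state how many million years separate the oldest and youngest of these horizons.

Match each age against the start–end ranges in the excerpt: A = 34.4 Ma → Paleogene (66–23.03); B = 518 Ma → Cambrian (538.8–485.4); C = 1790 Ma → Statherian (1800–1600); D = 403 Ma → Devonian (419.2–358.9).
The largest age is 1790 Ma and the smallest is 34.4 Ma; their difference is 1755.6 Myr.

A — Paleogene; B — Cambrian; C — Statherian; D — Devonian; span 1755.6 million years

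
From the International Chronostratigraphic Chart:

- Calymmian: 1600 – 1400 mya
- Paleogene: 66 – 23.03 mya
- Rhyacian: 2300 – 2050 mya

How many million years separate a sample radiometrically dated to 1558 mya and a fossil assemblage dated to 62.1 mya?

1558 − 62.1 = 1495.9 million years.

1495.9 million years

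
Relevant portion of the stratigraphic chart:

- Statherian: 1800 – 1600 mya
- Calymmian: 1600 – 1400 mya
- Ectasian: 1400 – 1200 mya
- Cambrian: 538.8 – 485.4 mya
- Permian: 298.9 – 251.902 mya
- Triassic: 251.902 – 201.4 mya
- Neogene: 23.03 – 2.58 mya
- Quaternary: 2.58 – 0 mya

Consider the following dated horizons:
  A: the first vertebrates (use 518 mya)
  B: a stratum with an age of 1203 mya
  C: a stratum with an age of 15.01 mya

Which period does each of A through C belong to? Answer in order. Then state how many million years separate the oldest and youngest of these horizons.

A: 518 Ma lies in 538.8–485.4 Ma, so Cambrian.
B: 1203 Ma lies in 1400–1200 Ma, so Ectasian.
C: 15.01 Ma lies in 23.03–2.58 Ma, so Neogene.
Oldest = 1203 Ma, youngest = 15.01 Ma → span 1187.99 Myr.

A — Cambrian; B — Ectasian; C — Neogene; span 1187.99 million years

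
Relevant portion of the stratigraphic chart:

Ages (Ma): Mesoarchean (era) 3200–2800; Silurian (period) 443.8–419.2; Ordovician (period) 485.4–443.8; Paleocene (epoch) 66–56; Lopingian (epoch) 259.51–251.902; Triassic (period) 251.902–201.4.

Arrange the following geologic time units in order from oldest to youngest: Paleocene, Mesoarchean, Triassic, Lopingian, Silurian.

Mesoarchean, Silurian, Lopingian, Triassic, Paleocene

Read off each span (Ma): Paleocene 66–56; Mesoarchean 3200–2800; Triassic 251.902–201.4; Lopingian 259.51–251.902; Silurian 443.8–419.2.
Larger Ma is older, so oldest→youngest is Mesoarchean, Silurian, Lopingian, Triassic, Paleocene.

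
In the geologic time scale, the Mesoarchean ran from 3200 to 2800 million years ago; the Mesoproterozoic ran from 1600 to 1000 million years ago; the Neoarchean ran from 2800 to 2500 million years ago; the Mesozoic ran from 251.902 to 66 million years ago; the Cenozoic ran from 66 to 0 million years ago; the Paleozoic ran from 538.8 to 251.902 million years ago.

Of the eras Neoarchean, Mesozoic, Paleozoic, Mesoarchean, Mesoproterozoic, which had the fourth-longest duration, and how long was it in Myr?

Start − end for each: Neoarchean 2800 − 2500 = 300; Mesozoic 251.902 − 66 = 185.902; Paleozoic 538.8 − 251.902 = 286.898; Mesoarchean 3200 − 2800 = 400; Mesoproterozoic 1600 − 1000 = 600.
Ranking these from longest: Mesoproterozoic > Mesoarchean > Neoarchean > Paleozoic > Mesozoic.
Position 4 in that ranking is Paleozoic, which lasted 286.898 Myr.

Paleozoic, 286.898 million years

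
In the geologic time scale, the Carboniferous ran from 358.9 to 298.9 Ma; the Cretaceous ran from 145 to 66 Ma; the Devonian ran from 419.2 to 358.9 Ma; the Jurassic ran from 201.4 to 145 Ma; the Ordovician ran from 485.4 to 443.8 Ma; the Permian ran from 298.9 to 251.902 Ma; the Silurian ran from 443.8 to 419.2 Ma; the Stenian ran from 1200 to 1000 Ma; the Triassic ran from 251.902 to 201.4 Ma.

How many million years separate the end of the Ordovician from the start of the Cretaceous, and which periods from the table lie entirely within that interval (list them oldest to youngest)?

The Ordovician closes at 443.8 Ma and the Cretaceous opens at 145 Ma, so the interval is 443.8 − 145 = 298.8 Myr.
A period fits inside if it starts at or after 443.8 Ma and ends at or before 145 Ma; oldest first that gives Silurian, Devonian, Carboniferous, Permian, Triassic, Jurassic.

298.8 million years; Silurian, Devonian, Carboniferous, Permian, Triassic, Jurassic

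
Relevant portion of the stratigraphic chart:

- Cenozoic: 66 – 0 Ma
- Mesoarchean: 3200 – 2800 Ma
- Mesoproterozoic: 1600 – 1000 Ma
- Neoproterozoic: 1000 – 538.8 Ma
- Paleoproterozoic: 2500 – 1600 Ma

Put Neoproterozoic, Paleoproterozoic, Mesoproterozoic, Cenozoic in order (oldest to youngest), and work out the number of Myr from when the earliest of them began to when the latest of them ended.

From the excerpt: Neoproterozoic 1000–538.8; Paleoproterozoic 2500–1600; Mesoproterozoic 1600–1000; Cenozoic 66–0 (Ma).
Larger Ma is earlier, so the oldest is Paleoproterozoic and the youngest is Cenozoic; oldest to youngest: Paleoproterozoic, Mesoproterozoic, Neoproterozoic, Cenozoic.
Oldest start 2500 minus youngest end 0 gives 2500 Myr overall.

Paleoproterozoic, Mesoproterozoic, Neoproterozoic, Cenozoic; total span 2500 Myr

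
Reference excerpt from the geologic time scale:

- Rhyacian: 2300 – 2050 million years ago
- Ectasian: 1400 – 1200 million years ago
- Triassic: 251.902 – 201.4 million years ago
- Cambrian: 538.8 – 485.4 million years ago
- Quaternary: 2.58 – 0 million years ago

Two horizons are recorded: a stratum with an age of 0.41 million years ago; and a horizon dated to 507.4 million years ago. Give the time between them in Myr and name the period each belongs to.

Elapsed time: 507.4 − 0.41 = 506.99 Myr.
0.41 Ma lies within 2.58–0 Ma: Quaternary.
507.4 Ma lies within 538.8–485.4 Ma: Cambrian.

506.99 million years apart; the first in the Quaternary, the second in the Cambrian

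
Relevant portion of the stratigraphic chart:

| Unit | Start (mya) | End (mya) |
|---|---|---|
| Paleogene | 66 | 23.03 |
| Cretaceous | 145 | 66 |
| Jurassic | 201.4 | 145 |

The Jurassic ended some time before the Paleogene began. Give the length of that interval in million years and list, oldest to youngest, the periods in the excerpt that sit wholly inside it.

End of Jurassic = 145 Ma; start of Paleogene = 66 Ma.
Gap = 145 − 66 = 79 Myr.
Periods wholly inside 145–66 Ma: Cretaceous (145–66).

79 million years; Cretaceous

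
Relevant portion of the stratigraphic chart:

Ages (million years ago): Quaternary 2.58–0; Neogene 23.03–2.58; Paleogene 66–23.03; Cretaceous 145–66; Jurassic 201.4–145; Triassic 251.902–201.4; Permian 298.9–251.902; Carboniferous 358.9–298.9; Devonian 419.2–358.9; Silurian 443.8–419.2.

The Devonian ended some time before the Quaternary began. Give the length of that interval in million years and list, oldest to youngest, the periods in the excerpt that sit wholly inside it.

356.32 million years; Carboniferous, Permian, Triassic, Jurassic, Cretaceous, Paleogene, Neogene

The Devonian closes at 358.9 Ma and the Quaternary opens at 2.58 Ma, so the interval is 358.9 − 2.58 = 356.32 Myr.
A period fits inside if it starts at or after 358.9 Ma and ends at or before 2.58 Ma; oldest first that gives Carboniferous, Permian, Triassic, Jurassic, Cretaceous, Paleogene, Neogene.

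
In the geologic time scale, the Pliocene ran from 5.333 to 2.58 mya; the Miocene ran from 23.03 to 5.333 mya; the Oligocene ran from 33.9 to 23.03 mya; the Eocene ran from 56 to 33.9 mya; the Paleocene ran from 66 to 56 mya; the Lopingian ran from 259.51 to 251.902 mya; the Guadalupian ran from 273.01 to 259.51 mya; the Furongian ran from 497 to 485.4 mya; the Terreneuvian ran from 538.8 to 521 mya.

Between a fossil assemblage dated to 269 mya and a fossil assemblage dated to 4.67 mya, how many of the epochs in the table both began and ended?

5

269 Ma sits inside the Guadalupian (273.01–259.51) and 4.67 Ma inside the Pliocene (5.333–2.58); neither of those is wholly between the two dates.
The listed epochs lying completely between them are Lopingian, Paleocene, Eocene, Oligocene, Miocene — 5 in all.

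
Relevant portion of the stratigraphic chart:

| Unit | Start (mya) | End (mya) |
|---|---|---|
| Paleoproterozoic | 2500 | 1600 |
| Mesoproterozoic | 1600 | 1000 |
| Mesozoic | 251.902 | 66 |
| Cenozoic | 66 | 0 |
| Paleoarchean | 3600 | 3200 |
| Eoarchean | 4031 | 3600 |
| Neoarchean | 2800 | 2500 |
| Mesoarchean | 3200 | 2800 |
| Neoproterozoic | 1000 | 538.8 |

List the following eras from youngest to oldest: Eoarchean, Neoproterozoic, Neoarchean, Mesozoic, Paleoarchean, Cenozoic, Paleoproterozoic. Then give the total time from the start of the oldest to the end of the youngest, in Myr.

From the excerpt: Eoarchean 4031–3600; Neoproterozoic 1000–538.8; Neoarchean 2800–2500; Mesozoic 251.902–66; Paleoarchean 3600–3200; Cenozoic 66–0; Paleoproterozoic 2500–1600 (Ma).
Larger Ma is earlier, so the oldest is Eoarchean and the youngest is Cenozoic; youngest to oldest: Cenozoic, Mesozoic, Neoproterozoic, Paleoproterozoic, Neoarchean, Paleoarchean, Eoarchean.
Oldest start 4031 minus youngest end 0 gives 4031 Myr overall.

Cenozoic, Mesozoic, Neoproterozoic, Paleoproterozoic, Neoarchean, Paleoarchean, Eoarchean; total span 4031 Myr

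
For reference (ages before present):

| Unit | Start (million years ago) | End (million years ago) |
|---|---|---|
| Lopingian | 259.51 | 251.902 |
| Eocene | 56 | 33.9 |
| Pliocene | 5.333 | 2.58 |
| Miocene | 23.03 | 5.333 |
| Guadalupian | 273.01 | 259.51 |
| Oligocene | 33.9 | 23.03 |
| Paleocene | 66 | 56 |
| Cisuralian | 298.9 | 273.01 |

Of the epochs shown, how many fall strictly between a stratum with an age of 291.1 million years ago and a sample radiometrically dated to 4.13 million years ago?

6

291.1 Ma sits inside the Cisuralian (298.9–273.01) and 4.13 Ma inside the Pliocene (5.333–2.58); neither of those is wholly between the two dates.
The listed epochs lying completely between them are Guadalupian, Lopingian, Paleocene, Eocene, Oligocene, Miocene — 6 in all.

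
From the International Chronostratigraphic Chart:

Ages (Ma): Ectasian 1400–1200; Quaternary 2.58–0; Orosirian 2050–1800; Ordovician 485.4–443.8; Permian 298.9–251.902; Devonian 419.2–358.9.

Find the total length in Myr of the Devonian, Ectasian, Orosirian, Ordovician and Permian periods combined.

598.898 million years

Each duration: Devonian = 60.3; Ectasian = 200; Orosirian = 250; Ordovician = 41.6; Permian = 46.998.
Sum: 60.3 + 200 + 250 + 41.6 + 46.998 = 598.898 Myr.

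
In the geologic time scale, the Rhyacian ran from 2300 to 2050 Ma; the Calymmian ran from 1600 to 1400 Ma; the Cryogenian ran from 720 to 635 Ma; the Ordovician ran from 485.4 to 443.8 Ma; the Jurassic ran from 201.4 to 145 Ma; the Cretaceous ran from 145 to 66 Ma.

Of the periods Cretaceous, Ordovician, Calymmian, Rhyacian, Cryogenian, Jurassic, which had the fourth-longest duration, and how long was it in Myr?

Cretaceous, 79 million years

Durations: Cretaceous 79; Ordovician 41.6; Calymmian 200; Rhyacian 250; Cryogenian 85; Jurassic 56.4 Myr.
Sorted longest-first: Rhyacian (250), Calymmian (200), Cryogenian (85), Cretaceous (79), Jurassic (56.4), Ordovician (41.6).
The fourth longest is Cretaceous at 79 Myr.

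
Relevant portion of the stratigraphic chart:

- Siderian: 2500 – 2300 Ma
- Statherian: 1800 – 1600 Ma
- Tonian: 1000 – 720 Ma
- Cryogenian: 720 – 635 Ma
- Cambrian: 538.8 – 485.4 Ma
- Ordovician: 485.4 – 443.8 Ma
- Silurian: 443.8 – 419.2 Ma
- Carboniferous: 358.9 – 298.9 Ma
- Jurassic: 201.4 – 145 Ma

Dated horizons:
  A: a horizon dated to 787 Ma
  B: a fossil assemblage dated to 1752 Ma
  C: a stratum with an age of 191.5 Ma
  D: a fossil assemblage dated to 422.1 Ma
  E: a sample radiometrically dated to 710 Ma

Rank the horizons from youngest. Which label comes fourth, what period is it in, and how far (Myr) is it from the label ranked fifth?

A, in the Tonian; 965 million years to B

Smaller Ma means younger, so youngest first: C 191.5 < D 422.1 < E 710 < A 787 < B 1752.
Counting 4 along gives A (787 Ma); the excerpt puts that inside the Tonian, 1000–720 Ma.
Next in line is B (1752 Ma), and 1752 − 787 = 965 Myr.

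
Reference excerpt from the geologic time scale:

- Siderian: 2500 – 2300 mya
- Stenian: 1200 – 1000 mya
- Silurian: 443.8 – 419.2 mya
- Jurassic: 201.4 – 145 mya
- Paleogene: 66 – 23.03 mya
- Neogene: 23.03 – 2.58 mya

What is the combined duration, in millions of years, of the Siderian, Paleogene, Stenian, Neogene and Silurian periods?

488.02 million years

Each duration: Siderian = 200; Paleogene = 42.97; Stenian = 200; Neogene = 20.45; Silurian = 24.6.
Sum: 200 + 42.97 + 200 + 20.45 + 24.6 = 488.02 Myr.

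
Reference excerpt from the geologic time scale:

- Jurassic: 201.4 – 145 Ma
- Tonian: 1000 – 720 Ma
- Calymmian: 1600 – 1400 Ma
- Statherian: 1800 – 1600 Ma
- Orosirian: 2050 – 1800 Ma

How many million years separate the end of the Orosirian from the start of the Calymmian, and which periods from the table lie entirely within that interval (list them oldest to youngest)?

200 million years; Statherian

End of Orosirian = 1800 Ma; start of Calymmian = 1600 Ma.
Gap = 1800 − 1600 = 200 Myr.
Periods wholly inside 1800–1600 Ma: Statherian (1800–1600).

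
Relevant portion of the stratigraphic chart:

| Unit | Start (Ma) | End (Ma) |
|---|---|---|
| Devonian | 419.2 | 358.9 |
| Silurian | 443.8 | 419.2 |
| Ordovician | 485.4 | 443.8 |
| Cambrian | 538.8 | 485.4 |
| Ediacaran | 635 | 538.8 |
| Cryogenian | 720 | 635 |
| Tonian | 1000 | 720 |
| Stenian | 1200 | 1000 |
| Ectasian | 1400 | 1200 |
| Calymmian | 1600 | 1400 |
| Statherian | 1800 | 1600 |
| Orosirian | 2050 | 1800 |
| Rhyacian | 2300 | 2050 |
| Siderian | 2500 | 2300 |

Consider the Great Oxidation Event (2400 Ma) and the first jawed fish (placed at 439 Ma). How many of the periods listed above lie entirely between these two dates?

11

The older date is 2400 Ma and the younger is 439 Ma.
Periods with start < 2400 and end > 439 Ma: Rhyacian (2300–2050), Orosirian (2050–1800), Statherian (1800–1600), Calymmian (1600–1400), Ectasian (1400–1200), Stenian (1200–1000), Tonian (1000–720), Cryogenian (720–635), Ediacaran (635–538.8), Cambrian (538.8–485.4), Ordovician (485.4–443.8).
That is 11 complete periods.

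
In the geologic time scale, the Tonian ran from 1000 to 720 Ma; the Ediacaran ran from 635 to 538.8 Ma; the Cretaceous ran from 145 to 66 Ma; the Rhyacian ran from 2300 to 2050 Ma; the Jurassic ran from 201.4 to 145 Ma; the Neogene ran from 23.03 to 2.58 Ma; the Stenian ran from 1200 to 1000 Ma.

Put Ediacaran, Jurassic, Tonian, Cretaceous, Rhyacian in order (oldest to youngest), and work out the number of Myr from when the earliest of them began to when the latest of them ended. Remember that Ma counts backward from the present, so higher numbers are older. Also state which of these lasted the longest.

Rhyacian, Tonian, Ediacaran, Jurassic, Cretaceous; total span 2234 Myr; longest is Tonian

Start ages (Ma): Rhyacian 2300, Tonian 1000, Ediacaran 635, Jurassic 201.4, Cretaceous 145.
Ordered oldest to youngest: Rhyacian, Tonian, Ediacaran, Jurassic, Cretaceous.
Span = 2300 − 66 = 2234 Myr.
Durations: Tonian 280, Rhyacian 250, Ediacaran 96.2, Cretaceous 79, Jurassic 56.4 → longest is Tonian (280 Myr).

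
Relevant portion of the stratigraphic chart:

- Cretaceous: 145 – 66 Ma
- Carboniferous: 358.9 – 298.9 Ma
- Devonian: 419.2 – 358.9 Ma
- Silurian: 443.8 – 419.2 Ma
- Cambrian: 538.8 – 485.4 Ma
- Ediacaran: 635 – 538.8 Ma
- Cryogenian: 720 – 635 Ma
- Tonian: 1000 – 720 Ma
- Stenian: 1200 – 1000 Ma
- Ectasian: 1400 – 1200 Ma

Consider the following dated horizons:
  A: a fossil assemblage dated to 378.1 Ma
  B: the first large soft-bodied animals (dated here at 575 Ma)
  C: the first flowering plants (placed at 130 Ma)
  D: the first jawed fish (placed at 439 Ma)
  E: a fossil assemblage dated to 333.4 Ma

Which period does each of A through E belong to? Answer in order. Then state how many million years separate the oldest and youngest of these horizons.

A: 378.1 Ma lies in 419.2–358.9 Ma, so Devonian.
B: 575 Ma lies in 635–538.8 Ma, so Ediacaran.
C: 130 Ma lies in 145–66 Ma, so Cretaceous.
D: 439 Ma lies in 443.8–419.2 Ma, so Silurian.
E: 333.4 Ma lies in 358.9–298.9 Ma, so Carboniferous.
Oldest = 575 Ma, youngest = 130 Ma → span 445 Myr.

A — Devonian; B — Ediacaran; C — Cretaceous; D — Silurian; E — Carboniferous; span 445 million years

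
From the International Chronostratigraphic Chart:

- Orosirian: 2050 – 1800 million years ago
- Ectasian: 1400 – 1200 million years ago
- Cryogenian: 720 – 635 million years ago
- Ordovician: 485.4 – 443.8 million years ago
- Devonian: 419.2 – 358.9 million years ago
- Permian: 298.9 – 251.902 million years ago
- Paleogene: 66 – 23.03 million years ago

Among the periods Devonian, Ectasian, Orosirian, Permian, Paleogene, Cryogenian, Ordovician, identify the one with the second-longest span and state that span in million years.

Durations: Devonian 60.3; Ectasian 200; Orosirian 250; Permian 46.998; Paleogene 42.97; Cryogenian 85; Ordovician 41.6 Myr.
Sorted longest-first: Orosirian (250), Ectasian (200), Cryogenian (85), Devonian (60.3), Permian (46.998), Paleogene (42.97), Ordovician (41.6).
The second longest is Ectasian at 200 Myr.

Ectasian, 200 million years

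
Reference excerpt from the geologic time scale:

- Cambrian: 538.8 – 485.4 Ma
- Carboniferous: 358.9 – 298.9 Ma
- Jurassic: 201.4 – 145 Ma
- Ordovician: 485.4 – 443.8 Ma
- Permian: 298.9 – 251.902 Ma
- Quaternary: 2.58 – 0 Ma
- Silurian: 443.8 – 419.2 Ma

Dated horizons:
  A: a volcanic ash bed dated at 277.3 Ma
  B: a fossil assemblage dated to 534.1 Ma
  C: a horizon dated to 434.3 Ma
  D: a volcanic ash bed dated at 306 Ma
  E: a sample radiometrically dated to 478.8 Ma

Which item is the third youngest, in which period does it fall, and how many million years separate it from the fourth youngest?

C, in the Silurian; 44.5 million years to E

Sorted youngest-first by Ma: A (277.3), D (306), C (434.3), E (478.8), B (534.1).
The third youngest is C at 434.3 Ma, which lies in 443.8–419.2 Ma: the Silurian.
The fourth youngest is E at 478.8 Ma; separation = |434.3 − 478.8| = 44.5 Myr.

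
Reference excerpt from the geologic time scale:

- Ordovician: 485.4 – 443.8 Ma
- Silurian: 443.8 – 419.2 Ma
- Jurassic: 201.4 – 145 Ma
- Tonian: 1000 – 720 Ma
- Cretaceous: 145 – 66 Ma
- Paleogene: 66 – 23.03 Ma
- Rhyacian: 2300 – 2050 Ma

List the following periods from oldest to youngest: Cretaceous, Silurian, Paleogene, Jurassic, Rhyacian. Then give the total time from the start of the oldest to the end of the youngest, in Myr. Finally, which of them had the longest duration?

Rhyacian, Silurian, Jurassic, Cretaceous, Paleogene; total span 2276.97 Myr; longest is Rhyacian

Start ages (Ma): Rhyacian 2300, Silurian 443.8, Jurassic 201.4, Cretaceous 145, Paleogene 66.
Ordered oldest to youngest: Rhyacian, Silurian, Jurassic, Cretaceous, Paleogene.
Span = 2300 − 23.03 = 2276.97 Myr.
Durations: Cretaceous 79, Silurian 24.6, Jurassic 56.4, Rhyacian 250, Paleogene 42.97 → longest is Rhyacian (250 Myr).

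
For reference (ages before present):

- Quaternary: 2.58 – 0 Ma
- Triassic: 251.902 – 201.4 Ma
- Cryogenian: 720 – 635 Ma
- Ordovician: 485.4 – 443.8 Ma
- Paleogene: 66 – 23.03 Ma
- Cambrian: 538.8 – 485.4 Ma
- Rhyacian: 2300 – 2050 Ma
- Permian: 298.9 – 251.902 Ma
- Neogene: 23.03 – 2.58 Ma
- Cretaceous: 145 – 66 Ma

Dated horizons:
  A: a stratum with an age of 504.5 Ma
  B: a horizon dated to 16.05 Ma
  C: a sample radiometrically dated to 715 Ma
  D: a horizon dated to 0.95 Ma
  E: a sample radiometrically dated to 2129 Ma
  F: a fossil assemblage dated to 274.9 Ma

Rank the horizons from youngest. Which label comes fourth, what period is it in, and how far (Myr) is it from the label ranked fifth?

A, in the Cambrian; 210.5 million years to C

Sorted youngest-first by Ma: D (0.95), B (16.05), F (274.9), A (504.5), C (715), E (2129).
The fourth youngest is A at 504.5 Ma, which lies in 538.8–485.4 Ma: the Cambrian.
The fifth youngest is C at 715 Ma; separation = |504.5 − 715| = 210.5 Myr.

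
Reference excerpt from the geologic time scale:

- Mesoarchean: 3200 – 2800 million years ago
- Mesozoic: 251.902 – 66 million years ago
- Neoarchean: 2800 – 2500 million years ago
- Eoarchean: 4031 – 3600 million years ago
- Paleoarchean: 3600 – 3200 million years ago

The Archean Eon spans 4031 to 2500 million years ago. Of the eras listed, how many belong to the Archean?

4

Eras inside 4031–2500 Ma: Eoarchean, Paleoarchean, Mesoarchean, Neoarchean — 4 in total.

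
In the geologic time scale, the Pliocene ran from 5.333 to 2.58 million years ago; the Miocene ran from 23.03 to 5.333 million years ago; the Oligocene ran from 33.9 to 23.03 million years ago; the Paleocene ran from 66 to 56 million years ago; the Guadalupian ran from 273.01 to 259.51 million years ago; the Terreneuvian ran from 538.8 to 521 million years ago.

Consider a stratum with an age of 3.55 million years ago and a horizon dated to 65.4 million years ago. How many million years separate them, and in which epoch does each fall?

61.85 million years apart; the first in the Pliocene, the second in the Paleocene

Elapsed time: 65.4 − 3.55 = 61.85 Myr.
3.55 Ma lies within 5.333–2.58 Ma: Pliocene.
65.4 Ma lies within 66–56 Ma: Paleocene.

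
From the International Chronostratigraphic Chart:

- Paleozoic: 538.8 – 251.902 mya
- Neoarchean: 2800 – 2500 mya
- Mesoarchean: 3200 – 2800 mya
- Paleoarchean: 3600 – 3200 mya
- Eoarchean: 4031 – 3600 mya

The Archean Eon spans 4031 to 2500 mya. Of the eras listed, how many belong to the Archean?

Eras inside 4031–2500 Ma: Eoarchean, Paleoarchean, Mesoarchean, Neoarchean — 4 in total.

4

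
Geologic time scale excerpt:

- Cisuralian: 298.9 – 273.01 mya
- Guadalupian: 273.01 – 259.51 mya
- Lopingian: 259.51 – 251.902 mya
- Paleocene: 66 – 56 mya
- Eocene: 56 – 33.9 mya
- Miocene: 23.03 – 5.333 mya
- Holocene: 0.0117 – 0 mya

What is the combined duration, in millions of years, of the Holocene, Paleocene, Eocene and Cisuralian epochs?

Duration is start − end for each: (0.0117 − 0) + (66 − 56) + (56 − 33.9) + (298.9 − 273.01).
That is 0.0117 + 10 + 22.1 + 25.89, which totals 58.0017 million years.

58.0017 million years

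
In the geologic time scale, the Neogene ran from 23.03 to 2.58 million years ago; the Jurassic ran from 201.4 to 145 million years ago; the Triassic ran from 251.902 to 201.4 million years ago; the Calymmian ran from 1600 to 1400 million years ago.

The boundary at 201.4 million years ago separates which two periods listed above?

The Triassic ends at 201.4 million years ago and the Jurassic begins at 201.4 million years ago, so they share that boundary.

Triassic and Jurassic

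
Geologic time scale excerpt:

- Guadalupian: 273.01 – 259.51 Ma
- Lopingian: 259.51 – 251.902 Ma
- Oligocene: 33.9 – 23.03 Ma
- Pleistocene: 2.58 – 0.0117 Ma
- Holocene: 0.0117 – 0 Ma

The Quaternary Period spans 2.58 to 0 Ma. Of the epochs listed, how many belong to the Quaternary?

2

Epochs inside 2.58–0 Ma: Pleistocene, Holocene — 2 in total.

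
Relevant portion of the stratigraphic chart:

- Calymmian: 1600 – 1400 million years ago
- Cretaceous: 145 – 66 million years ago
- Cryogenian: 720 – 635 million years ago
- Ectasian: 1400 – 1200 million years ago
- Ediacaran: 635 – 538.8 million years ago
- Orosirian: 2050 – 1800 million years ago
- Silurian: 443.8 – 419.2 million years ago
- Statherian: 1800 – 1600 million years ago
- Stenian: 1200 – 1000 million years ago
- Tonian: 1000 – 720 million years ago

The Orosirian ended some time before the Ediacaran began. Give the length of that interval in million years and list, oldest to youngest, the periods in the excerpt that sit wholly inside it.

The Orosirian closes at 1800 Ma and the Ediacaran opens at 635 Ma, so the interval is 1800 − 635 = 1165 Myr.
A period fits inside if it starts at or after 1800 Ma and ends at or before 635 Ma; oldest first that gives Statherian, Calymmian, Ectasian, Stenian, Tonian, Cryogenian.

1165 million years; Statherian, Calymmian, Ectasian, Stenian, Tonian, Cryogenian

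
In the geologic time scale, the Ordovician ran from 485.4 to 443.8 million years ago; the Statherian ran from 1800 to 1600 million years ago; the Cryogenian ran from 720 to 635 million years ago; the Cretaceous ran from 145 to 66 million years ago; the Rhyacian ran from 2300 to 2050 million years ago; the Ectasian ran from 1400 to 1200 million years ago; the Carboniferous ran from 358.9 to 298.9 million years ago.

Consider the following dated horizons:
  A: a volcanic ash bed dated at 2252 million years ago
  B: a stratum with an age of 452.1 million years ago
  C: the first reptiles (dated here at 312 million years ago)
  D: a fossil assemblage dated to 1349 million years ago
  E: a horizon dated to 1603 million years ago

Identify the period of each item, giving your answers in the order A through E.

A — Rhyacian; B — Ordovician; C — Carboniferous; D — Ectasian; E — Statherian

Match each age against the start–end ranges in the excerpt: A = 2252 Ma → Rhyacian (2300–2050); B = 452.1 Ma → Ordovician (485.4–443.8); C = 312 Ma → Carboniferous (358.9–298.9); D = 1349 Ma → Ectasian (1400–1200); E = 1603 Ma → Statherian (1800–1600).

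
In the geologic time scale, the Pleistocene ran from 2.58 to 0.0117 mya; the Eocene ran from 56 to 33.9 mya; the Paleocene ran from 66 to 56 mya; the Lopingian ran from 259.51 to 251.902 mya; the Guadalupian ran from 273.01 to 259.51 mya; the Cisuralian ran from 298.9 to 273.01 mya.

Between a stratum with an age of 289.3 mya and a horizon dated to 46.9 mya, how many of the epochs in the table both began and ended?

3

289.3 Ma sits inside the Cisuralian (298.9–273.01) and 46.9 Ma inside the Eocene (56–33.9); neither of those is wholly between the two dates.
The listed epochs lying completely between them are Guadalupian, Lopingian, Paleocene — 3 in all.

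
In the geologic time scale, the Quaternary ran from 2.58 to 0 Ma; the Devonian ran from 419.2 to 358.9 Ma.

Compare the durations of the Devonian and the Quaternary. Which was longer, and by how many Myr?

Devonian: 419.2 − 358.9 = 60.3 Myr.
Quaternary: 2.58 − 0 = 2.58 Myr.
Difference: 60.3 − 2.58 = 57.72 Myr, so the Devonian was longer.

Devonian, by 57.72 million years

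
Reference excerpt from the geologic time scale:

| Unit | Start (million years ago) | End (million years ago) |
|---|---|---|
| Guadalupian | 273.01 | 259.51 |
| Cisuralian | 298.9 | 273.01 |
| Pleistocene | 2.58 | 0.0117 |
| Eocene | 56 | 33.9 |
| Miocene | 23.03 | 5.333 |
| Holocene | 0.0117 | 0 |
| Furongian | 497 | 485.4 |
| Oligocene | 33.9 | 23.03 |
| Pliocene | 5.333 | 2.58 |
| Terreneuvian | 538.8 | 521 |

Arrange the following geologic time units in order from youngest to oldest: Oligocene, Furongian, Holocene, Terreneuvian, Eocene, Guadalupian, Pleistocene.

Sorting by start age (ascending Ma, since larger Ma = older): Holocene start 0.0117, Pleistocene start 2.58, Oligocene start 33.9, Eocene start 56, Guadalupian start 273.01, Furongian start 497, Terreneuvian start 538.8.

Holocene, Pleistocene, Oligocene, Eocene, Guadalupian, Furongian, Terreneuvian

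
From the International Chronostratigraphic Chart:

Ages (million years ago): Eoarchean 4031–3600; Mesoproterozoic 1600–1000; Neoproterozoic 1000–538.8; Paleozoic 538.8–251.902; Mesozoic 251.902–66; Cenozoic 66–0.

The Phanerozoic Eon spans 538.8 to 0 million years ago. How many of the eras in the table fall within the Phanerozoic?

3

Eras inside 538.8–0 Ma: Paleozoic, Mesozoic, Cenozoic — 3 in total.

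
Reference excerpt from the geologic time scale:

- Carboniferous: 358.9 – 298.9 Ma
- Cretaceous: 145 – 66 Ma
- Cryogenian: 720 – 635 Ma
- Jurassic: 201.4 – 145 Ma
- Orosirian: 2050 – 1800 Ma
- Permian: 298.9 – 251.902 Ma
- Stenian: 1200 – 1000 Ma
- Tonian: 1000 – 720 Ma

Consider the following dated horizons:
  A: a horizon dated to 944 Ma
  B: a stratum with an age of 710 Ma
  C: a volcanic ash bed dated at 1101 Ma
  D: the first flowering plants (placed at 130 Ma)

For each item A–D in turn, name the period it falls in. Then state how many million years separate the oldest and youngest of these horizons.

A — Tonian; B — Cryogenian; C — Stenian; D — Cretaceous; span 971 million years

Match each age against the start–end ranges in the excerpt: A = 944 Ma → Tonian (1000–720); B = 710 Ma → Cryogenian (720–635); C = 1101 Ma → Stenian (1200–1000); D = 130 Ma → Cretaceous (145–66).
The largest age is 1101 Ma and the smallest is 130 Ma; their difference is 971 Myr.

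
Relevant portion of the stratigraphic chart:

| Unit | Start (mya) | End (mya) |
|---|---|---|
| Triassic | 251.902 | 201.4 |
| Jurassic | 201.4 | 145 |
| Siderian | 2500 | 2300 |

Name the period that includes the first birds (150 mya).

150 Ma lies between 201.4 and 145 Ma, so it falls in the Jurassic.

Jurassic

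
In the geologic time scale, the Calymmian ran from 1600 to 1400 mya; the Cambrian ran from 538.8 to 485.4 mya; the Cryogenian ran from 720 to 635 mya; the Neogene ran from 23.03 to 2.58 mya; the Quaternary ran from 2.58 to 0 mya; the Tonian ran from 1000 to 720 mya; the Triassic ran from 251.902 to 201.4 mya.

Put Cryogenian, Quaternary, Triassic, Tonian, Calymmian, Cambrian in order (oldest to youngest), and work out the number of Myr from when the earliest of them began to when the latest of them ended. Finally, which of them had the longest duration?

Start ages (Ma): Calymmian 1600, Tonian 1000, Cryogenian 720, Cambrian 538.8, Triassic 251.902, Quaternary 2.58.
Ordered oldest to youngest: Calymmian, Tonian, Cryogenian, Cambrian, Triassic, Quaternary.
Span = 1600 − 0 = 1600 Myr.
Durations: Triassic 50.502, Quaternary 2.58, Calymmian 200, Tonian 280, Cambrian 53.4, Cryogenian 85 → longest is Tonian (280 Myr).

Calymmian, Tonian, Cryogenian, Cambrian, Triassic, Quaternary; total span 1600 Myr; longest is Tonian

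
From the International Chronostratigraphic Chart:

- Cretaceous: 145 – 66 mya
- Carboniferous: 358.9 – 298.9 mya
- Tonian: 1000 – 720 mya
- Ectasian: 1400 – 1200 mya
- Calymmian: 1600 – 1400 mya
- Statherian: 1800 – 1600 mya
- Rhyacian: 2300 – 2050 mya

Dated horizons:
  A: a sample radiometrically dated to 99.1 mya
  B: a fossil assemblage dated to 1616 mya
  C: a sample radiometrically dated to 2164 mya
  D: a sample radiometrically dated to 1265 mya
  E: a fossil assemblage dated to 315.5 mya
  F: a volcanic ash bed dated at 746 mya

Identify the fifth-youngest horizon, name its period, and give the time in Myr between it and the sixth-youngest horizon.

B, in the Statherian; 548 million years to C

Sorted youngest-first by Ma: A (99.1), E (315.5), F (746), D (1265), B (1616), C (2164).
The fifth youngest is B at 1616 Ma, which lies in 1800–1600 Ma: the Statherian.
The sixth youngest is C at 2164 Ma; separation = |1616 − 2164| = 548 Myr.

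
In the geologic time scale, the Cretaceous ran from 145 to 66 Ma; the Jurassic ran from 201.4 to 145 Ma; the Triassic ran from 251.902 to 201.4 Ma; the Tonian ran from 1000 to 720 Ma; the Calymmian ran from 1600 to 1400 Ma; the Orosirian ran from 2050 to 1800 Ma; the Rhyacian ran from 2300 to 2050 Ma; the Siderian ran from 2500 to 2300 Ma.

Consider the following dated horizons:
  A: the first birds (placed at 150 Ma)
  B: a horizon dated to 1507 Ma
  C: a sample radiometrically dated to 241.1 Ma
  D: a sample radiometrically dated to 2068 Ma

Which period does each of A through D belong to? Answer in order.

Match each age against the start–end ranges in the excerpt: A = 150 Ma → Jurassic (201.4–145); B = 1507 Ma → Calymmian (1600–1400); C = 241.1 Ma → Triassic (251.902–201.4); D = 2068 Ma → Rhyacian (2300–2050).

A — Jurassic; B — Calymmian; C — Triassic; D — Rhyacian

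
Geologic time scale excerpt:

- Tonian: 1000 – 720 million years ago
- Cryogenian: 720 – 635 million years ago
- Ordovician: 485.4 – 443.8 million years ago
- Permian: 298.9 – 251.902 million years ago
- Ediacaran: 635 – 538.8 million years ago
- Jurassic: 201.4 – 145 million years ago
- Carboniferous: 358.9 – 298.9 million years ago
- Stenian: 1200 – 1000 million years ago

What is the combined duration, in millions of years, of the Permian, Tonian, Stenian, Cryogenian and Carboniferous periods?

671.998 million years

Duration is start − end for each: (298.9 − 251.902) + (1000 − 720) + (1200 − 1000) + (720 − 635) + (358.9 − 298.9).
That is 46.998 + 280 + 200 + 85 + 60, which totals 671.998 million years.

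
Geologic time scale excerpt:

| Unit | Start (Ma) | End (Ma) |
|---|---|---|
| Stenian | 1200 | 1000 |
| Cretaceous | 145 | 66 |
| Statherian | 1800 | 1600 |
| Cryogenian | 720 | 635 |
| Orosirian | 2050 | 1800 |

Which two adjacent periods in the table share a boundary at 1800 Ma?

The Orosirian ends at 1800 Ma and the Statherian begins at 1800 Ma, so they share that boundary.

Orosirian and Statherian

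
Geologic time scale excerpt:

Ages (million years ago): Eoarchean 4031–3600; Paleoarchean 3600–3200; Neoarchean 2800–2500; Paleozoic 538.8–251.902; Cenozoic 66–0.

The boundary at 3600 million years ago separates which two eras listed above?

Eoarchean and Paleoarchean

The Eoarchean ends at 3600 million years ago and the Paleoarchean begins at 3600 million years ago, so they share that boundary.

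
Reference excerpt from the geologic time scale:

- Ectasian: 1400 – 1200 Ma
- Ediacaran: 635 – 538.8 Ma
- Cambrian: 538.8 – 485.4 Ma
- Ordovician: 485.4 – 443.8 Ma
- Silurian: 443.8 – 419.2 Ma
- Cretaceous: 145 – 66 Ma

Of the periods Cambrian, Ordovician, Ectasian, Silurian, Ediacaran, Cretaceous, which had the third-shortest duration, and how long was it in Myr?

Cambrian, 53.4 million years

Durations: Cambrian 53.4; Ordovician 41.6; Ectasian 200; Silurian 24.6; Ediacaran 96.2; Cretaceous 79 Myr.
Sorted shortest-first: Silurian (24.6), Ordovician (41.6), Cambrian (53.4), Cretaceous (79), Ediacaran (96.2), Ectasian (200).
The third shortest is Cambrian at 53.4 Myr.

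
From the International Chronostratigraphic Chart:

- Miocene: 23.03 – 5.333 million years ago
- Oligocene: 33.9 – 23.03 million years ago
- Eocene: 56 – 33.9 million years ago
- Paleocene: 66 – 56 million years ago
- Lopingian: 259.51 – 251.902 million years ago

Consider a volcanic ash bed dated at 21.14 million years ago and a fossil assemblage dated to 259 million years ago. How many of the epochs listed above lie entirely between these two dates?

3

259 Ma sits inside the Lopingian (259.51–251.902) and 21.14 Ma inside the Miocene (23.03–5.333); neither of those is wholly between the two dates.
The listed epochs lying completely between them are Paleocene, Eocene, Oligocene — 3 in all.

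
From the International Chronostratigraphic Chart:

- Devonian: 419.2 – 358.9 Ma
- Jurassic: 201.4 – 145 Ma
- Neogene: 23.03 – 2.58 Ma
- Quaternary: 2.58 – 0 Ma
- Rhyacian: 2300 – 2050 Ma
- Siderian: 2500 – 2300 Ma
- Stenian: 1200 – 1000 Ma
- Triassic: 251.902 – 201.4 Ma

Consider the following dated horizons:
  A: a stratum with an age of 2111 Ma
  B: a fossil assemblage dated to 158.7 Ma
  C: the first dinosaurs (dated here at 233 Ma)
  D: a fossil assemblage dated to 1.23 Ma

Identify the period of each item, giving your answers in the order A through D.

A: 2111 Ma lies in 2300–2050 Ma, so Rhyacian.
B: 158.7 Ma lies in 201.4–145 Ma, so Jurassic.
C: 233 Ma lies in 251.902–201.4 Ma, so Triassic.
D: 1.23 Ma lies in 2.58–0 Ma, so Quaternary.

A — Rhyacian; B — Jurassic; C — Triassic; D — Quaternary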